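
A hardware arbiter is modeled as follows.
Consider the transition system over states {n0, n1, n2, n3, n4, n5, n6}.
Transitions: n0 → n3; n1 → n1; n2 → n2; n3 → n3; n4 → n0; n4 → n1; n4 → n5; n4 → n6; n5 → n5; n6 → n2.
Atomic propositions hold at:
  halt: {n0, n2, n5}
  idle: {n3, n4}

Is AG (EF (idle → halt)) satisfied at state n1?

Yes

Sat(idle → halt) = {n0, n1, n2, n5, n6}
EF (idle → halt): least fixpoint, start Z0 = {n0, n1, n2, n5, n6}, add states with some successor in Z. Z1 = {n0, n1, n2, n4, n5, n6}; fixed.
Sat(EF (idle → halt)) = {n0, n1, n2, n4, n5, n6}
AG (EF (idle → halt)): greatest fixpoint, start Z0 = {n0, n1, n2, n4, n5, n6}, keep only states in Sat with every successor in Z. Z1 = {n1, n2, n4, n5, n6}; Z2 = {n1, n2, n5, n6}; fixed.
Sat(AG (EF (idle → halt))) = {n1, n2, n5, n6}
n1 ∈ Sat(AG (EF (idle → halt))) = {n1, n2, n5, n6}, so the formula holds at n1.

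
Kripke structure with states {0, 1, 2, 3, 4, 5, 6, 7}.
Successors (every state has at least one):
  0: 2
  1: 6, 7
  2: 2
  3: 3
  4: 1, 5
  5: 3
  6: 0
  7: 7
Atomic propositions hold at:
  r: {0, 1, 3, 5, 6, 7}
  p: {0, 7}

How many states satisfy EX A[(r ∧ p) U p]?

3

Sat(r ∧ p) = {0, 7}
A[(r ∧ p) U p]: least fixpoint, start Z0 = Sat(p) = {0, 7}, add states in Sat(r ∧ p) with every successor in Z. Already a fixed point.
Sat(A[(r ∧ p) U p]) = {0, 7}
Sat(EX A[(r ∧ p) U p]) = {s : some successor in {0, 7}} = {1, 6, 7}
|Sat(EX A[(r ∧ p) U p])| = |{1, 6, 7}| = 3.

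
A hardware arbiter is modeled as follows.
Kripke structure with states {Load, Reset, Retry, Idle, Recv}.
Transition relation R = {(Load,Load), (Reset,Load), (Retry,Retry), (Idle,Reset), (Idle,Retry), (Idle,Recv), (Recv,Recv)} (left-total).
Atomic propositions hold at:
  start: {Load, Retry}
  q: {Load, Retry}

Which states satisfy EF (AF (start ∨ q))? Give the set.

{Load, Reset, Retry, Idle}

Sat(start ∨ q) = {Load, Retry}
AF (start ∨ q): least fixpoint, start Z0 = {Load, Retry}, add states with every successor in Z. Z1 = {Load, Reset, Retry}; fixed.
Sat(AF (start ∨ q)) = {Load, Reset, Retry}
EF (AF (start ∨ q)): least fixpoint, start Z0 = {Load, Reset, Retry}, add states with some successor in Z. Z1 = {Load, Reset, Retry, Idle}; fixed.
Sat(EF (AF (start ∨ q))) = {Load, Reset, Retry, Idle}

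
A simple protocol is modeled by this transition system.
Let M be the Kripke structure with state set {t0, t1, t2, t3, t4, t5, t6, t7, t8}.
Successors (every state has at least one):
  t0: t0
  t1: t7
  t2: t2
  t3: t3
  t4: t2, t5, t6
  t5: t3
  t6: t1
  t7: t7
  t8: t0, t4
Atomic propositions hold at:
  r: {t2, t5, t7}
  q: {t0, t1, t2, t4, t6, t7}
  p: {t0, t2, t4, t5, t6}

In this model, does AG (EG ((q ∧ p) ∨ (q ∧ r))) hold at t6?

No

Sat(q ∧ p) = {t0, t2, t4, t6}
Sat(q ∧ r) = {t2, t7}
Sat((q ∧ p) ∨ (q ∧ r)) = {t0, t2, t4, t6, t7}
EG ((q ∧ p) ∨ (q ∧ r)): greatest fixpoint, start Z0 = {t0, t2, t4, t6, t7}, keep only states in Sat with some successor in Z. Z1 = {t0, t2, t4, t7}; fixed.
Sat(EG ((q ∧ p) ∨ (q ∧ r))) = {t0, t2, t4, t7}
AG (EG ((q ∧ p) ∨ (q ∧ r))): greatest fixpoint, start Z0 = {t0, t2, t4, t7}, keep only states in Sat with every successor in Z. Z1 = {t0, t2, t7}; fixed.
Sat(AG (EG ((q ∧ p) ∨ (q ∧ r)))) = {t0, t2, t7}
t6 ∉ Sat(AG (EG ((q ∧ p) ∨ (q ∧ r)))) = {t0, t2, t7}, so the formula does not hold at t6.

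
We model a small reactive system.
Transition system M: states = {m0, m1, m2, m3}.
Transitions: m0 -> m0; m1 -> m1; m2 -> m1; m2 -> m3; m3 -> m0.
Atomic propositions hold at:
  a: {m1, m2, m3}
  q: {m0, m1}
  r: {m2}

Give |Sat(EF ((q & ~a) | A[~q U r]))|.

Sat(~a) = {m0}
Sat(q & ~a) = {m0}
Sat(~q) = {m2, m3}
A[~q U r]: least fixpoint, start Z0 = Sat(r) = {m2}, add states in Sat(~q) with every successor in Z. Already a fixed point.
Sat(A[~q U r]) = {m2}
Sat((q & ~a) | A[~q U r]) = {m0, m2}
EF ((q & ~a) | A[~q U r]): least fixpoint, start Z0 = {m0, m2}, add states with some successor in Z. Z1 = {m0, m2, m3}; fixed.
Sat(EF ((q & ~a) | A[~q U r])) = {m0, m2, m3}
|Sat(EF ((q & ~a) | A[~q U r]))| = |{m0, m2, m3}| = 3.

3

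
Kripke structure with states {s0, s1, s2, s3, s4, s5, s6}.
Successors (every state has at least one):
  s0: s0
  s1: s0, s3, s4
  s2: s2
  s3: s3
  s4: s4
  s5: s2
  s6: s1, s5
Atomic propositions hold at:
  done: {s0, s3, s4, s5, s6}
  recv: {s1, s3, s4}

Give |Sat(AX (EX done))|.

Sat(EX done) = {s : some successor in {s0, s3, s4, s5, s6}} = {s0, s1, s3, s4, s6}
Sat(AX (EX done)) = {s : every successor in {s0, s1, s3, s4, s6}} = {s0, s1, s3, s4}
|Sat(AX (EX done))| = |{s0, s1, s3, s4}| = 4.

4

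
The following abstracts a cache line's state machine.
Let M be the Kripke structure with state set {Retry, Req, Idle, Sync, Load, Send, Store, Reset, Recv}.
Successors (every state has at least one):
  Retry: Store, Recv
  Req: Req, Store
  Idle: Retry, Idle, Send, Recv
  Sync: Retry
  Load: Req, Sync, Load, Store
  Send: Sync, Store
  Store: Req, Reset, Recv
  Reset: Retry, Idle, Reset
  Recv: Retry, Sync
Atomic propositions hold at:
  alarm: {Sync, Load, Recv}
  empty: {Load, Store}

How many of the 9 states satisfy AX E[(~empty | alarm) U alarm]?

Sat(~empty) = {Retry, Req, Idle, Sync, Send, Reset, Recv}
Sat(~empty | alarm) = {Retry, Req, Idle, Sync, Load, Send, Reset, Recv}
E[(~empty | alarm) U alarm]: least fixpoint, start Z0 = Sat(alarm) = {Sync, Load, Recv}, add states in Sat(~empty | alarm) with some successor in Z. Z1 = {Retry, Idle, Sync, Load, Send, Recv}; Z2 = {Retry, Idle, Sync, Load, Send, Reset, Recv}; fixed.
Sat(E[(~empty | alarm) U alarm]) = {Retry, Idle, Sync, Load, Send, Reset, Recv}
Sat(AX E[(~empty | alarm) U alarm]) = {s : every successor in {Retry, Idle, Sync, Load, Send, Reset, Recv}} = {Idle, Sync, Reset, Recv}
|Sat(AX E[(~empty | alarm) U alarm])| = |{Idle, Sync, Reset, Recv}| = 4.

4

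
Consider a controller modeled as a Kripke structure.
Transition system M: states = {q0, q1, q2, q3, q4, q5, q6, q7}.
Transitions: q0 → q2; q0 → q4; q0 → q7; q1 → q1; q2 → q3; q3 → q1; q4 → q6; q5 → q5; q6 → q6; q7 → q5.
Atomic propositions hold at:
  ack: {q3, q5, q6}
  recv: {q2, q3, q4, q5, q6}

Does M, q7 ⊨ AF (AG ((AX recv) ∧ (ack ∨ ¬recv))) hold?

Yes

Sat(AX recv) = {s : every successor in {q2, q3, q4, q5, q6}} = {q2, q4, q5, q6, q7}
Sat(¬recv) = {q0, q1, q7}
Sat(ack ∨ ¬recv) = {q0, q1, q3, q5, q6, q7}
Sat((AX recv) ∧ (ack ∨ ¬recv)) = {q5, q6, q7}
AG ((AX recv) ∧ (ack ∨ ¬recv)): greatest fixpoint, start Z0 = {q5, q6, q7}, keep only states in Sat with every successor in Z. Already a fixed point.
Sat(AG ((AX recv) ∧ (ack ∨ ¬recv))) = {q5, q6, q7}
AF (AG ((AX recv) ∧ (ack ∨ ¬recv))): least fixpoint, start Z0 = {q5, q6, q7}, add states with every successor in Z. Z1 = {q4, q5, q6, q7}; fixed.
Sat(AF (AG ((AX recv) ∧ (ack ∨ ¬recv)))) = {q4, q5, q6, q7}
q7 ∈ Sat(AF (AG ((AX recv) ∧ (ack ∨ ¬recv)))) = {q4, q5, q6, q7}, so the formula holds at q7.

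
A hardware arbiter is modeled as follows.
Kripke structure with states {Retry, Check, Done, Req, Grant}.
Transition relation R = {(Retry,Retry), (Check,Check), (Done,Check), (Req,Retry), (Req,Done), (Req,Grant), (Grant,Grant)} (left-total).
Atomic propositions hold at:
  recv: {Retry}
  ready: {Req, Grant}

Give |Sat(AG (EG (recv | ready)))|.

Sat(recv | ready) = {Retry, Req, Grant}
EG (recv | ready): greatest fixpoint, start Z0 = {Retry, Req, Grant}, keep only states in Sat with some successor in Z. Already a fixed point.
Sat(EG (recv | ready)) = {Retry, Req, Grant}
AG (EG (recv | ready)): greatest fixpoint, start Z0 = {Retry, Req, Grant}, keep only states in Sat with every successor in Z. Z1 = {Retry, Grant}; fixed.
Sat(AG (EG (recv | ready))) = {Retry, Grant}
|Sat(AG (EG (recv | ready)))| = |{Retry, Grant}| = 2.

2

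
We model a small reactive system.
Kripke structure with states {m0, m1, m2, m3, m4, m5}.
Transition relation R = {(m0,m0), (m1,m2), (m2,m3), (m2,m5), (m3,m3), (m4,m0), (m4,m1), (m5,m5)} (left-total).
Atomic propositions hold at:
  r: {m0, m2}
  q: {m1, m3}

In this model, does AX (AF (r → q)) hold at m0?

No

Sat(r → q) = {m1, m3, m4, m5}
AF (r → q): least fixpoint, start Z0 = {m1, m3, m4, m5}, add states with every successor in Z. Z1 = {m1, m2, m3, m4, m5}; fixed.
Sat(AF (r → q)) = {m1, m2, m3, m4, m5}
Sat(AX (AF (r → q))) = {s : every successor in {m1, m2, m3, m4, m5}} = {m1, m2, m3, m5}
m0 ∉ Sat(AX (AF (r → q))) = {m1, m2, m3, m5}, so the formula does not hold at m0.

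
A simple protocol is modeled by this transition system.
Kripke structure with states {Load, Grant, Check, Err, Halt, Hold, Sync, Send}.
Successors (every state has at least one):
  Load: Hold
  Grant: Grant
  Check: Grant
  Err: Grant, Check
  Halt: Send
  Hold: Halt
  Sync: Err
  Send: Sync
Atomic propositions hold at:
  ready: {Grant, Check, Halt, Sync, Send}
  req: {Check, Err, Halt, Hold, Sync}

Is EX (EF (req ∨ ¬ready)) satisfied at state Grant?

No

Sat(¬ready) = {Load, Err, Hold}
Sat(req ∨ ¬ready) = {Load, Check, Err, Halt, Hold, Sync}
EF (req ∨ ¬ready): least fixpoint, start Z0 = {Load, Check, Err, Halt, Hold, Sync}, add states with some successor in Z. Z1 = {Load, Check, Err, Halt, Hold, Sync, Send}; fixed.
Sat(EF (req ∨ ¬ready)) = {Load, Check, Err, Halt, Hold, Sync, Send}
Sat(EX (EF (req ∨ ¬ready))) = {s : some successor in {Load, Check, Err, Halt, Hold, Sync, Send}} = {Load, Err, Halt, Hold, Sync, Send}
Grant ∉ Sat(EX (EF (req ∨ ¬ready))) = {Load, Err, Halt, Hold, Sync, Send}, so the formula does not hold at Grant.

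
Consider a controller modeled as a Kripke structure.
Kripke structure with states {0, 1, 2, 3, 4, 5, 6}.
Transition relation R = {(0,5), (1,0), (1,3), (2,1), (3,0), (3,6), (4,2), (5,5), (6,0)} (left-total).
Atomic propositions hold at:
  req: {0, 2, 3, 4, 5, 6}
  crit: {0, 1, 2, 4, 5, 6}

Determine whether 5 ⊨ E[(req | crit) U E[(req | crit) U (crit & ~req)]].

No

Sat(req | crit) = {0, 1, 2, 3, 4, 5, 6}
Sat(~req) = {1}
Sat(crit & ~req) = {1}
E[(req | crit) U (crit & ~req)]: least fixpoint, start Z0 = Sat((crit & ~req)) = {1}, add states in Sat(req | crit) with some successor in Z. Z1 = {1, 2}; Z2 = {1, 2, 4}; fixed.
Sat(E[(req | crit) U (crit & ~req)]) = {1, 2, 4}
E[(req | crit) U E[(req | crit) U (crit & ~req)]]: least fixpoint, start Z0 = Sat(E[(req | crit) U (crit & ~req)]) = {1, 2, 4}, add states in Sat(req | crit) with some successor in Z. Already a fixed point.
Sat(E[(req | crit) U E[(req | crit) U (crit & ~req)]]) = {1, 2, 4}
5 ∉ Sat(E[(req | crit) U E[(req | crit) U (crit & ~req)]]) = {1, 2, 4}, so the formula does not hold at 5.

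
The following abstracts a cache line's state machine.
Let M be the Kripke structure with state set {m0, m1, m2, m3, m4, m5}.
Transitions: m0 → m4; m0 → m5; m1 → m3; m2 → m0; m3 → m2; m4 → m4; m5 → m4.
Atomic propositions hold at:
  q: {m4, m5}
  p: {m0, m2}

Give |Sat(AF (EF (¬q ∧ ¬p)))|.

Sat(¬q) = {m0, m1, m2, m3}
Sat(¬p) = {m1, m3, m4, m5}
Sat(¬q ∧ ¬p) = {m1, m3}
EF (¬q ∧ ¬p): least fixpoint, start Z0 = {m1, m3}, add states with some successor in Z. Already a fixed point.
Sat(EF (¬q ∧ ¬p)) = {m1, m3}
AF (EF (¬q ∧ ¬p)): least fixpoint, start Z0 = {m1, m3}, add states with every successor in Z. Already a fixed point.
Sat(AF (EF (¬q ∧ ¬p))) = {m1, m3}
|Sat(AF (EF (¬q ∧ ¬p)))| = |{m1, m3}| = 2.

2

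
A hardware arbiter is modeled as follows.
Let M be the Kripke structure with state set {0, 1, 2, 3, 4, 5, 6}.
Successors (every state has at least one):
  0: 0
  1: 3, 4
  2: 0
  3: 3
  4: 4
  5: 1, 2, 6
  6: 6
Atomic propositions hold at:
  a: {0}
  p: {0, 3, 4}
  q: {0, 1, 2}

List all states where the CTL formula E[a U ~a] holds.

Sat(~a) = {1, 2, 3, 4, 5, 6}
E[a U ~a]: least fixpoint, start Z0 = Sat(~a) = {1, 2, 3, 4, 5, 6}, add states in Sat(a) with some successor in Z. Already a fixed point.
Sat(E[a U ~a]) = {1, 2, 3, 4, 5, 6}

{1, 2, 3, 4, 5, 6}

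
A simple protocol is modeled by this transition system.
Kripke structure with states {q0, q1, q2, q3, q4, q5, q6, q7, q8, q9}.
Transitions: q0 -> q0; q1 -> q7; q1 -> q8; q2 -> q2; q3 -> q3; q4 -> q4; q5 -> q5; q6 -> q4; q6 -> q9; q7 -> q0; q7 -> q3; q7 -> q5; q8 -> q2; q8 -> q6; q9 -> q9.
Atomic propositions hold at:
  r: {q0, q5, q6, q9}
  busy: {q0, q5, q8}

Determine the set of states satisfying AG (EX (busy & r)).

{q0, q5}

Sat(busy & r) = {q0, q5}
Sat(EX (busy & r)) = {s : some successor in {q0, q5}} = {q0, q5, q7}
AG (EX (busy & r)): greatest fixpoint, start Z0 = {q0, q5, q7}, keep only states in Sat with every successor in Z. Z1 = {q0, q5}; fixed.
Sat(AG (EX (busy & r))) = {q0, q5}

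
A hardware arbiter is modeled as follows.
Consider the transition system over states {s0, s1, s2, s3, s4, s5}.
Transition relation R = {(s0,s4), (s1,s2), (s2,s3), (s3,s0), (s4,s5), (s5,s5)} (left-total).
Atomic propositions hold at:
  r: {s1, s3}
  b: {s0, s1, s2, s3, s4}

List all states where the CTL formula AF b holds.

{s0, s1, s2, s3, s4}

AF b: least fixpoint, start Z0 = {s0, s1, s2, s3, s4}, add states with every successor in Z. Already a fixed point.
Sat(AF b) = {s0, s1, s2, s3, s4}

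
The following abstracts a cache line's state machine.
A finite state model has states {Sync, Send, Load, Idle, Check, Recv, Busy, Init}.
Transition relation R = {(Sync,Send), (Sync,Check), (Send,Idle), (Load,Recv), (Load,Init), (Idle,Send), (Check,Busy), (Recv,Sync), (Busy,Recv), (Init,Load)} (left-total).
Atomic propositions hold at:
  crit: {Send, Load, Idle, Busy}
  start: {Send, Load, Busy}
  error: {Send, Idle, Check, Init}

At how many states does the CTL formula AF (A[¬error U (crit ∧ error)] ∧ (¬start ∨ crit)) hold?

2

Sat(¬error) = {Sync, Load, Recv, Busy}
Sat(crit ∧ error) = {Send, Idle}
A[¬error U (crit ∧ error)]: least fixpoint, start Z0 = Sat((crit ∧ error)) = {Send, Idle}, add states in Sat(¬error) with every successor in Z. Already a fixed point.
Sat(A[¬error U (crit ∧ error)]) = {Send, Idle}
Sat(¬start) = {Sync, Idle, Check, Recv, Init}
Sat(¬start ∨ crit) = {Sync, Send, Load, Idle, Check, Recv, Busy, Init}
Sat(A[¬error U (crit ∧ error)] ∧ (¬start ∨ crit)) = {Send, Idle}
AF (A[¬error U (crit ∧ error)] ∧ (¬start ∨ crit)): least fixpoint, start Z0 = {Send, Idle}, add states with every successor in Z. Already a fixed point.
Sat(AF (A[¬error U (crit ∧ error)] ∧ (¬start ∨ crit))) = {Send, Idle}
|Sat(AF (A[¬error U (crit ∧ error)] ∧ (¬start ∨ crit)))| = |{Send, Idle}| = 2.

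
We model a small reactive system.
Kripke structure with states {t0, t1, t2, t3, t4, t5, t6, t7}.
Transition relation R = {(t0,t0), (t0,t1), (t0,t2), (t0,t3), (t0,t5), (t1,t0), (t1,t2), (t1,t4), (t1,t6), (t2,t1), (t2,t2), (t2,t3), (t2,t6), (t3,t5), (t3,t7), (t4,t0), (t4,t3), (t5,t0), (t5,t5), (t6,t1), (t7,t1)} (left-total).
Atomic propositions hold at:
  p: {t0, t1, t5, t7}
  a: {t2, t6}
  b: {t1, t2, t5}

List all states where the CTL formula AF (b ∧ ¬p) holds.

{t2}

Sat(¬p) = {t2, t3, t4, t6}
Sat(b ∧ ¬p) = {t2}
AF (b ∧ ¬p): least fixpoint, start Z0 = {t2}, add states with every successor in Z. Already a fixed point.
Sat(AF (b ∧ ¬p)) = {t2}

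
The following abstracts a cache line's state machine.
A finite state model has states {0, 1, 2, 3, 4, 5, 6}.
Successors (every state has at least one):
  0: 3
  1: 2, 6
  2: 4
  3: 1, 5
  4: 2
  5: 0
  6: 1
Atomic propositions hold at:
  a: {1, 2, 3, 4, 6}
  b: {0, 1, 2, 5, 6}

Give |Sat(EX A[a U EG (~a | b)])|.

3

Sat(~a) = {0, 5}
Sat(~a | b) = {0, 1, 2, 5, 6}
EG (~a | b): greatest fixpoint, start Z0 = {0, 1, 2, 5, 6}, keep only states in Sat with some successor in Z. Z1 = {1, 5, 6}; Z2 = {1, 6}; fixed.
Sat(EG (~a | b)) = {1, 6}
A[a U EG (~a | b)]: least fixpoint, start Z0 = Sat(EG (~a | b)) = {1, 6}, add states in Sat(a) with every successor in Z. Already a fixed point.
Sat(A[a U EG (~a | b)]) = {1, 6}
Sat(EX A[a U EG (~a | b)]) = {s : some successor in {1, 6}} = {1, 3, 6}
|Sat(EX A[a U EG (~a | b)])| = |{1, 3, 6}| = 3.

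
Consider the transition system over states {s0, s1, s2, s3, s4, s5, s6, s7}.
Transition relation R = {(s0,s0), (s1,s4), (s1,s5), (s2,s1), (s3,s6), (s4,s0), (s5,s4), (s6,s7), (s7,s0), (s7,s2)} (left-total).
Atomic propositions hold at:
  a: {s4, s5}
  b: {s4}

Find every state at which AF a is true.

AF a: least fixpoint, start Z0 = {s4, s5}, add states with every successor in Z. Z1 = {s1, s4, s5}; Z2 = {s1, s2, s4, s5}; fixed.
Sat(AF a) = {s1, s2, s4, s5}

{s1, s2, s4, s5}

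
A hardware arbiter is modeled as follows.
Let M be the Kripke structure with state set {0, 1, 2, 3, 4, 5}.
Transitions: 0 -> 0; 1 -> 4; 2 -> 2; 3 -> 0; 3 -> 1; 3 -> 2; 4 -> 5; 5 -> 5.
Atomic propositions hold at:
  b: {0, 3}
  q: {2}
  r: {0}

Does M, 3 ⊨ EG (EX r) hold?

Sat(EX r) = {s : some successor in {0}} = {0, 3}
EG (EX r): greatest fixpoint, start Z0 = {0, 3}, keep only states in Sat with some successor in Z. Already a fixed point.
Sat(EG (EX r)) = {0, 3}
3 ∈ Sat(EG (EX r)) = {0, 3}, so the formula holds at 3.

Yes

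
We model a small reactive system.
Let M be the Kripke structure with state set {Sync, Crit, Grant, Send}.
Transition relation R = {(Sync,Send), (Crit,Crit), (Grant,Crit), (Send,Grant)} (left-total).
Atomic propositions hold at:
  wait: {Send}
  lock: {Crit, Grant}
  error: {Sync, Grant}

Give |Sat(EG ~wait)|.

Sat(~wait) = {Sync, Crit, Grant}
EG ~wait: greatest fixpoint, start Z0 = {Sync, Crit, Grant}, keep only states in Sat with some successor in Z. Z1 = {Crit, Grant}; fixed.
Sat(EG ~wait) = {Crit, Grant}
|Sat(EG ~wait)| = |{Crit, Grant}| = 2.

2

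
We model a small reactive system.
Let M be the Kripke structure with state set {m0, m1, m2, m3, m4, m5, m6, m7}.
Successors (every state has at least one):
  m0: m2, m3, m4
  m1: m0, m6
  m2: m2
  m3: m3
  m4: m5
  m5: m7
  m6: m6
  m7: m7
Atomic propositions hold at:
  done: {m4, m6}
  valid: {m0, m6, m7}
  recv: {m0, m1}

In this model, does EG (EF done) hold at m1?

EF done: least fixpoint, start Z0 = {m4, m6}, add states with some successor in Z. Z1 = {m0, m1, m4, m6}; fixed.
Sat(EF done) = {m0, m1, m4, m6}
EG (EF done): greatest fixpoint, start Z0 = {m0, m1, m4, m6}, keep only states in Sat with some successor in Z. Z1 = {m0, m1, m6}; Z2 = {m1, m6}; fixed.
Sat(EG (EF done)) = {m1, m6}
m1 ∈ Sat(EG (EF done)) = {m1, m6}, so the formula holds at m1.

Yes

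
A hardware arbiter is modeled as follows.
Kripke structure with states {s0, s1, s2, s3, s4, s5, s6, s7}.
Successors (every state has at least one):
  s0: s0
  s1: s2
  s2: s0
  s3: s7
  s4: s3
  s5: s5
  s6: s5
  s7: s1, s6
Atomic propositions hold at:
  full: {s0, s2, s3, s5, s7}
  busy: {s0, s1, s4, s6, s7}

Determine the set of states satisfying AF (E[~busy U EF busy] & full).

Sat(~busy) = {s2, s3, s5}
EF busy: least fixpoint, start Z0 = {s0, s1, s4, s6, s7}, add states with some successor in Z. Z1 = {s0, s1, s2, s3, s4, s6, s7}; fixed.
Sat(EF busy) = {s0, s1, s2, s3, s4, s6, s7}
E[~busy U EF busy]: least fixpoint, start Z0 = Sat(EF busy) = {s0, s1, s2, s3, s4, s6, s7}, add states in Sat(~busy) with some successor in Z. Already a fixed point.
Sat(E[~busy U EF busy]) = {s0, s1, s2, s3, s4, s6, s7}
Sat(E[~busy U EF busy] & full) = {s0, s2, s3, s7}
AF (E[~busy U EF busy] & full): least fixpoint, start Z0 = {s0, s2, s3, s7}, add states with every successor in Z. Z1 = {s0, s1, s2, s3, s4, s7}; fixed.
Sat(AF (E[~busy U EF busy] & full)) = {s0, s1, s2, s3, s4, s7}

{s0, s1, s2, s3, s4, s7}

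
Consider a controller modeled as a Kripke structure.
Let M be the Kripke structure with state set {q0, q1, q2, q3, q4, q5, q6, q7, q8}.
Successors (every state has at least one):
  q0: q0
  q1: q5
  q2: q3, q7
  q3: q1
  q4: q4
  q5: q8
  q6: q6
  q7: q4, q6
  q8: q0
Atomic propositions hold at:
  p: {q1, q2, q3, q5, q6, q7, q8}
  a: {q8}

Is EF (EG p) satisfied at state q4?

EG p: greatest fixpoint, start Z0 = {q1, q2, q3, q5, q6, q7, q8}, keep only states in Sat with some successor in Z. Z1 = {q1, q2, q3, q5, q6, q7}; Z2 = {q1, q2, q3, q6, q7}; Z3 = {q2, q3, q6, q7}; Z4 = {q2, q6, q7}; fixed.
Sat(EG p) = {q2, q6, q7}
EF (EG p): least fixpoint, start Z0 = {q2, q6, q7}, add states with some successor in Z. Already a fixed point.
Sat(EF (EG p)) = {q2, q6, q7}
q4 ∉ Sat(EF (EG p)) = {q2, q6, q7}, so the formula does not hold at q4.

No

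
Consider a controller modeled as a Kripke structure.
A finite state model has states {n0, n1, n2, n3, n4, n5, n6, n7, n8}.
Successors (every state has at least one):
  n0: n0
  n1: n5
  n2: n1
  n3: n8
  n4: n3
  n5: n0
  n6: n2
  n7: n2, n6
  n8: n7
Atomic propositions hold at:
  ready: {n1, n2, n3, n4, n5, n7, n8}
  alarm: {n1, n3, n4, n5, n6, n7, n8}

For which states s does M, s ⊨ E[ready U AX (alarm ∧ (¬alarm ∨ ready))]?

{n1, n2, n3, n4, n7, n8}

Sat(¬alarm) = {n0, n2}
Sat(¬alarm ∨ ready) = {n0, n1, n2, n3, n4, n5, n7, n8}
Sat(alarm ∧ (¬alarm ∨ ready)) = {n1, n3, n4, n5, n7, n8}
Sat(AX (alarm ∧ (¬alarm ∨ ready))) = {s : every successor in {n1, n3, n4, n5, n7, n8}} = {n1, n2, n3, n4, n8}
E[ready U AX (alarm ∧ (¬alarm ∨ ready))]: least fixpoint, start Z0 = Sat(AX (alarm ∧ (¬alarm ∨ ready))) = {n1, n2, n3, n4, n8}, add states in Sat(ready) with some successor in Z. Z1 = {n1, n2, n3, n4, n7, n8}; fixed.
Sat(E[ready U AX (alarm ∧ (¬alarm ∨ ready))]) = {n1, n2, n3, n4, n7, n8}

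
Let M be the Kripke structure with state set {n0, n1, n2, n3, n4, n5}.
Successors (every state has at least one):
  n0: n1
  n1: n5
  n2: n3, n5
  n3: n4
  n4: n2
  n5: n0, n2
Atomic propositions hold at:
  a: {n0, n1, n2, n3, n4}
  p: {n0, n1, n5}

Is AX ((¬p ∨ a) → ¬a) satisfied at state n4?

No

Sat(¬p) = {n2, n3, n4}
Sat(¬p ∨ a) = {n0, n1, n2, n3, n4}
Sat(¬a) = {n5}
Sat((¬p ∨ a) → ¬a) = {n5}
Sat(AX ((¬p ∨ a) → ¬a)) = {s : every successor in {n5}} = {n1}
n4 ∉ Sat(AX ((¬p ∨ a) → ¬a)) = {n1}, so the formula does not hold at n4.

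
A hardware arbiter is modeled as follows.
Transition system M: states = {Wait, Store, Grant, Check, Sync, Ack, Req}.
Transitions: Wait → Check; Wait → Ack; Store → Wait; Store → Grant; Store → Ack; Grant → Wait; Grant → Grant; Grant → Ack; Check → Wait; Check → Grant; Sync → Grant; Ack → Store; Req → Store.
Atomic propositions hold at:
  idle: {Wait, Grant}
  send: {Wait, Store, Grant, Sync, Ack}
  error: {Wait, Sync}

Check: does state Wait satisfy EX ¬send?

Sat(¬send) = {Check, Req}
Sat(EX ¬send) = {s : some successor in {Check, Req}} = {Wait}
Wait ∈ Sat(EX ¬send) = {Wait}, so the formula holds at Wait.

Yes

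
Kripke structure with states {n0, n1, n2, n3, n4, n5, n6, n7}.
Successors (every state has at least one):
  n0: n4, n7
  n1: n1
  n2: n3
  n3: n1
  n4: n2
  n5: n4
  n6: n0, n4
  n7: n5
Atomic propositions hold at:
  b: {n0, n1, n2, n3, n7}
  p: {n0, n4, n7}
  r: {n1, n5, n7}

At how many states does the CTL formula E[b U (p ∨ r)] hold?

Sat(p ∨ r) = {n0, n1, n4, n5, n7}
E[b U (p ∨ r)]: least fixpoint, start Z0 = Sat((p ∨ r)) = {n0, n1, n4, n5, n7}, add states in Sat(b) with some successor in Z. Z1 = {n0, n1, n3, n4, n5, n7}; Z2 = {n0, n1, n2, n3, n4, n5, n7}; fixed.
Sat(E[b U (p ∨ r)]) = {n0, n1, n2, n3, n4, n5, n7}
|Sat(E[b U (p ∨ r)])| = |{n0, n1, n2, n3, n4, n5, n7}| = 7.

7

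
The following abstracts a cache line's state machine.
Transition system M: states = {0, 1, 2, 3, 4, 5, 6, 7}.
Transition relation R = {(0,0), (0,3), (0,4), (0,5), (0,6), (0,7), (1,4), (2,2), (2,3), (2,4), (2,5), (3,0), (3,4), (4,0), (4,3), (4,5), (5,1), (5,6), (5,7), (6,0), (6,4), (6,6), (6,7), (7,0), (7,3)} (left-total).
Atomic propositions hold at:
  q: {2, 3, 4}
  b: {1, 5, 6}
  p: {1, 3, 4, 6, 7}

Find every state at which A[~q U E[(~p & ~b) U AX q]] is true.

Sat(~q) = {0, 1, 5, 6, 7}
Sat(~p) = {0, 2, 5}
Sat(~b) = {0, 2, 3, 4, 7}
Sat(~p & ~b) = {0, 2}
Sat(AX q) = {s : every successor in {2, 3, 4}} = {1}
E[(~p & ~b) U AX q]: least fixpoint, start Z0 = Sat(AX q) = {1}, add states in Sat(~p & ~b) with some successor in Z. Already a fixed point.
Sat(E[(~p & ~b) U AX q]) = {1}
A[~q U E[(~p & ~b) U AX q]]: least fixpoint, start Z0 = Sat(E[(~p & ~b) U AX q]) = {1}, add states in Sat(~q) with every successor in Z. Already a fixed point.
Sat(A[~q U E[(~p & ~b) U AX q]]) = {1}

{1}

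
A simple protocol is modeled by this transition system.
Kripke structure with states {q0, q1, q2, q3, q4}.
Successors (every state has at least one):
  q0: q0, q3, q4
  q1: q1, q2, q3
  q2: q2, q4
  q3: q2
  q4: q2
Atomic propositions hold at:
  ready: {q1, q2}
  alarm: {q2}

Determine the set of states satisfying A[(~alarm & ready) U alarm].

{q2}

Sat(~alarm) = {q0, q1, q3, q4}
Sat(~alarm & ready) = {q1}
A[(~alarm & ready) U alarm]: least fixpoint, start Z0 = Sat(alarm) = {q2}, add states in Sat(~alarm & ready) with every successor in Z. Already a fixed point.
Sat(A[(~alarm & ready) U alarm]) = {q2}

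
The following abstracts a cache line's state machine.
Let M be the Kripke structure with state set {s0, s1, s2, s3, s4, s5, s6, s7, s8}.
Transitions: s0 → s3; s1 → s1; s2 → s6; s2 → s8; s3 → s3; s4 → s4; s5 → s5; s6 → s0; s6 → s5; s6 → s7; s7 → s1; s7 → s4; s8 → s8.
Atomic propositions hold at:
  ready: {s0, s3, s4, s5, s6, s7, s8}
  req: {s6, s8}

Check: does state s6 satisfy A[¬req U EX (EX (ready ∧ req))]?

No

Sat(¬req) = {s0, s1, s2, s3, s4, s5, s7}
Sat(ready ∧ req) = {s6, s8}
Sat(EX (ready ∧ req)) = {s : some successor in {s6, s8}} = {s2, s8}
Sat(EX (EX (ready ∧ req))) = {s : some successor in {s2, s8}} = {s2, s8}
A[¬req U EX (EX (ready ∧ req))]: least fixpoint, start Z0 = Sat(EX (EX (ready ∧ req))) = {s2, s8}, add states in Sat(¬req) with every successor in Z. Already a fixed point.
Sat(A[¬req U EX (EX (ready ∧ req))]) = {s2, s8}
s6 ∉ Sat(A[¬req U EX (EX (ready ∧ req))]) = {s2, s8}, so the formula does not hold at s6.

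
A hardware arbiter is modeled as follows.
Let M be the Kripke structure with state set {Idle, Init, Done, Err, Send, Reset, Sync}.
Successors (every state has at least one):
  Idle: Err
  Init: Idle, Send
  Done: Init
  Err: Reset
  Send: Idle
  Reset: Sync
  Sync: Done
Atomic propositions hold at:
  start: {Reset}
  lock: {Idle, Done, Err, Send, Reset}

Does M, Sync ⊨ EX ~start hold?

Sat(~start) = {Idle, Init, Done, Err, Send, Sync}
Sat(EX ~start) = {s : some successor in {Idle, Init, Done, Err, Send, Sync}} = {Idle, Init, Done, Send, Reset, Sync}
Sync ∈ Sat(EX ~start) = {Idle, Init, Done, Send, Reset, Sync}, so the formula holds at Sync.

Yes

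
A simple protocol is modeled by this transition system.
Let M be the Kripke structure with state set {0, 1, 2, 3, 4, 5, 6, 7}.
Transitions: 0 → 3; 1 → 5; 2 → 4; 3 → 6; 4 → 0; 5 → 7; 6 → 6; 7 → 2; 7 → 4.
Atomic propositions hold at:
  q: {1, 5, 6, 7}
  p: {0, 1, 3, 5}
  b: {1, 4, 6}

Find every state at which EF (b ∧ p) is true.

{1}

Sat(b ∧ p) = {1}
EF (b ∧ p): least fixpoint, start Z0 = {1}, add states with some successor in Z. Already a fixed point.
Sat(EF (b ∧ p)) = {1}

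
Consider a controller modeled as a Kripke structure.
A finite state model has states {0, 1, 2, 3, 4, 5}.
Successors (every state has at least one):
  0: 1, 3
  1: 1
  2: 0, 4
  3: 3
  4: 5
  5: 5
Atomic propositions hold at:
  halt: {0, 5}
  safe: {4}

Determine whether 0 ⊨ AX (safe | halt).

No

Sat(safe | halt) = {0, 4, 5}
Sat(AX (safe | halt)) = {s : every successor in {0, 4, 5}} = {2, 4, 5}
0 ∉ Sat(AX (safe | halt)) = {2, 4, 5}, so the formula does not hold at 0.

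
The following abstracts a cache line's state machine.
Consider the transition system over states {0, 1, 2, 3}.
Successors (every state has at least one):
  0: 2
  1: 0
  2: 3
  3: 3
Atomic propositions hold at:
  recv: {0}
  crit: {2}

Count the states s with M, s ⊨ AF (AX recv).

1

Sat(AX recv) = {s : every successor in {0}} = {1}
AF (AX recv): least fixpoint, start Z0 = {1}, add states with every successor in Z. Already a fixed point.
Sat(AF (AX recv)) = {1}
|Sat(AF (AX recv))| = |{1}| = 1.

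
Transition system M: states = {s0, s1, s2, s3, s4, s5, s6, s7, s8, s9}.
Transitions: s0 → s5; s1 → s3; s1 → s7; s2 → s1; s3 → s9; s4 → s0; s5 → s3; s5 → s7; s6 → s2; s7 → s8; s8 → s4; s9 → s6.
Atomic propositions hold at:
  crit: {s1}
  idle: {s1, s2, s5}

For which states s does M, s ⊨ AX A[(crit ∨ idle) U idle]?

Sat(crit ∨ idle) = {s1, s2, s5}
A[(crit ∨ idle) U idle]: least fixpoint, start Z0 = Sat(idle) = {s1, s2, s5}, add states in Sat(crit ∨ idle) with every successor in Z. Already a fixed point.
Sat(A[(crit ∨ idle) U idle]) = {s1, s2, s5}
Sat(AX A[(crit ∨ idle) U idle]) = {s : every successor in {s1, s2, s5}} = {s0, s2, s6}

{s0, s2, s6}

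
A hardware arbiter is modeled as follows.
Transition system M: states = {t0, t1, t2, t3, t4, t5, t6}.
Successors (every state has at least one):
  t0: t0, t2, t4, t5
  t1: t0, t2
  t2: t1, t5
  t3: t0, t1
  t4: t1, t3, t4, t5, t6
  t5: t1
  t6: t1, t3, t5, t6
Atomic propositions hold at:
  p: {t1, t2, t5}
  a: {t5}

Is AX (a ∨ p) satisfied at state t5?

Sat(a ∨ p) = {t1, t2, t5}
Sat(AX (a ∨ p)) = {s : every successor in {t1, t2, t5}} = {t2, t5}
t5 ∈ Sat(AX (a ∨ p)) = {t2, t5}, so the formula holds at t5.

Yes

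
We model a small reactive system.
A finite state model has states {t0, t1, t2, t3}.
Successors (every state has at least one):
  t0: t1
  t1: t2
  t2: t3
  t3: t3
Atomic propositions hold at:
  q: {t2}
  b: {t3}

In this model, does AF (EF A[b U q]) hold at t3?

No

A[b U q]: least fixpoint, start Z0 = Sat(q) = {t2}, add states in Sat(b) with every successor in Z. Already a fixed point.
Sat(A[b U q]) = {t2}
EF A[b U q]: least fixpoint, start Z0 = {t2}, add states with some successor in Z. Z1 = {t1, t2}; Z2 = {t0, t1, t2}; fixed.
Sat(EF A[b U q]) = {t0, t1, t2}
AF (EF A[b U q]): least fixpoint, start Z0 = {t0, t1, t2}, add states with every successor in Z. Already a fixed point.
Sat(AF (EF A[b U q])) = {t0, t1, t2}
t3 ∉ Sat(AF (EF A[b U q])) = {t0, t1, t2}, so the formula does not hold at t3.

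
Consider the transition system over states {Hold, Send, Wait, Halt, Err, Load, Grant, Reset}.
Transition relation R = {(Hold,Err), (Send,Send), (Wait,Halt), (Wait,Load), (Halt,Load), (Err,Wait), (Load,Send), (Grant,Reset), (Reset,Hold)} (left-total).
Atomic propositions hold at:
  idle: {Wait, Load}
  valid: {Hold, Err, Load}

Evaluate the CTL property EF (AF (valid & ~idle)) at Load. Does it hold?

Sat(~idle) = {Hold, Send, Halt, Err, Grant, Reset}
Sat(valid & ~idle) = {Hold, Err}
AF (valid & ~idle): least fixpoint, start Z0 = {Hold, Err}, add states with every successor in Z. Z1 = {Hold, Err, Reset}; Z2 = {Hold, Err, Grant, Reset}; fixed.
Sat(AF (valid & ~idle)) = {Hold, Err, Grant, Reset}
EF (AF (valid & ~idle)): least fixpoint, start Z0 = {Hold, Err, Grant, Reset}, add states with some successor in Z. Already a fixed point.
Sat(EF (AF (valid & ~idle))) = {Hold, Err, Grant, Reset}
Load ∉ Sat(EF (AF (valid & ~idle))) = {Hold, Err, Grant, Reset}, so the formula does not hold at Load.

No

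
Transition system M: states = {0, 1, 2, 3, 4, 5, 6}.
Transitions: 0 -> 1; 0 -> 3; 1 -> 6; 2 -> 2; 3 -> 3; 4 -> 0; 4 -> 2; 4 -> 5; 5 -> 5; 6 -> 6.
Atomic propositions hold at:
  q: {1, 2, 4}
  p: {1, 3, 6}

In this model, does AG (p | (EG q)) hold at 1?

EG q: greatest fixpoint, start Z0 = {1, 2, 4}, keep only states in Sat with some successor in Z. Z1 = {2, 4}; fixed.
Sat(EG q) = {2, 4}
Sat(p | (EG q)) = {1, 2, 3, 4, 6}
AG (p | (EG q)): greatest fixpoint, start Z0 = {1, 2, 3, 4, 6}, keep only states in Sat with every successor in Z. Z1 = {1, 2, 3, 6}; fixed.
Sat(AG (p | (EG q))) = {1, 2, 3, 6}
1 ∈ Sat(AG (p | (EG q))) = {1, 2, 3, 6}, so the formula holds at 1.

Yes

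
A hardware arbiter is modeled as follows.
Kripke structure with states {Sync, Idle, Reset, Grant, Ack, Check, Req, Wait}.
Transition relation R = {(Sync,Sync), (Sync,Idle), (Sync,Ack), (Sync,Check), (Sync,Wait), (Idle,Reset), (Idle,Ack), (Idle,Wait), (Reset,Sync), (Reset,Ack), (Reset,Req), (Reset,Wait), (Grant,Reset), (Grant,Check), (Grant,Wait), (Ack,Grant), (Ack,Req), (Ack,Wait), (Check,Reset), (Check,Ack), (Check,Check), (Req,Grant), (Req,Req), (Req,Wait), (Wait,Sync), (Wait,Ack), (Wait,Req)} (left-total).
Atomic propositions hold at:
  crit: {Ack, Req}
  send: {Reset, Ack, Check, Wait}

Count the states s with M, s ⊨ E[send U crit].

E[send U crit]: least fixpoint, start Z0 = Sat(crit) = {Ack, Req}, add states in Sat(send) with some successor in Z. Z1 = {Reset, Ack, Check, Req, Wait}; fixed.
Sat(E[send U crit]) = {Reset, Ack, Check, Req, Wait}
|Sat(E[send U crit])| = |{Reset, Ack, Check, Req, Wait}| = 5.

5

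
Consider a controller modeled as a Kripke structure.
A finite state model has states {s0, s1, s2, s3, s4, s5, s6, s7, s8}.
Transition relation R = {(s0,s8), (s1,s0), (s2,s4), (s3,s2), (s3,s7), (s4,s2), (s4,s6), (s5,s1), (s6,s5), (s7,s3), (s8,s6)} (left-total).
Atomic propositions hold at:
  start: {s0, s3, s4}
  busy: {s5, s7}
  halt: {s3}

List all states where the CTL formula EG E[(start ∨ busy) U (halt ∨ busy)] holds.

Sat(start ∨ busy) = {s0, s3, s4, s5, s7}
Sat(halt ∨ busy) = {s3, s5, s7}
E[(start ∨ busy) U (halt ∨ busy)]: least fixpoint, start Z0 = Sat((halt ∨ busy)) = {s3, s5, s7}, add states in Sat(start ∨ busy) with some successor in Z. Already a fixed point.
Sat(E[(start ∨ busy) U (halt ∨ busy)]) = {s3, s5, s7}
EG E[(start ∨ busy) U (halt ∨ busy)]: greatest fixpoint, start Z0 = {s3, s5, s7}, keep only states in Sat with some successor in Z. Z1 = {s3, s7}; fixed.
Sat(EG E[(start ∨ busy) U (halt ∨ busy)]) = {s3, s7}

{s3, s7}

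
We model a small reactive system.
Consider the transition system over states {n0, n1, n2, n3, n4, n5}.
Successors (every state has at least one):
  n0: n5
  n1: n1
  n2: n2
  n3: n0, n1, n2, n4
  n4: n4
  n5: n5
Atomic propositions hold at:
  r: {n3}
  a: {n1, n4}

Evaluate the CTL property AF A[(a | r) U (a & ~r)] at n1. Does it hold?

Sat(a | r) = {n1, n3, n4}
Sat(~r) = {n0, n1, n2, n4, n5}
Sat(a & ~r) = {n1, n4}
A[(a | r) U (a & ~r)]: least fixpoint, start Z0 = Sat((a & ~r)) = {n1, n4}, add states in Sat(a | r) with every successor in Z. Already a fixed point.
Sat(A[(a | r) U (a & ~r)]) = {n1, n4}
AF A[(a | r) U (a & ~r)]: least fixpoint, start Z0 = {n1, n4}, add states with every successor in Z. Already a fixed point.
Sat(AF A[(a | r) U (a & ~r)]) = {n1, n4}
n1 ∈ Sat(AF A[(a | r) U (a & ~r)]) = {n1, n4}, so the formula holds at n1.

Yes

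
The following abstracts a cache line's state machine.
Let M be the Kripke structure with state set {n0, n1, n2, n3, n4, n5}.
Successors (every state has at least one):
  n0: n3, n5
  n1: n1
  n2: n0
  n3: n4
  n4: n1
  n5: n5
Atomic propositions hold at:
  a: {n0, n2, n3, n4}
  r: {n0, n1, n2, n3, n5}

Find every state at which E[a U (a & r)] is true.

{n0, n2, n3}

Sat(a & r) = {n0, n2, n3}
E[a U (a & r)]: least fixpoint, start Z0 = Sat((a & r)) = {n0, n2, n3}, add states in Sat(a) with some successor in Z. Already a fixed point.
Sat(E[a U (a & r)]) = {n0, n2, n3}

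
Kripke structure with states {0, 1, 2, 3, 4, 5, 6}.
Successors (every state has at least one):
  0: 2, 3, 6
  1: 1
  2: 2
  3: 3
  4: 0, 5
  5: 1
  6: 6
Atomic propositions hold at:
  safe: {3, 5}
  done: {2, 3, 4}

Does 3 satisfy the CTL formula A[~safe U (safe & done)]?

Sat(~safe) = {0, 1, 2, 4, 6}
Sat(safe & done) = {3}
A[~safe U (safe & done)]: least fixpoint, start Z0 = Sat((safe & done)) = {3}, add states in Sat(~safe) with every successor in Z. Already a fixed point.
Sat(A[~safe U (safe & done)]) = {3}
3 ∈ Sat(A[~safe U (safe & done)]) = {3}, so the formula holds at 3.

Yes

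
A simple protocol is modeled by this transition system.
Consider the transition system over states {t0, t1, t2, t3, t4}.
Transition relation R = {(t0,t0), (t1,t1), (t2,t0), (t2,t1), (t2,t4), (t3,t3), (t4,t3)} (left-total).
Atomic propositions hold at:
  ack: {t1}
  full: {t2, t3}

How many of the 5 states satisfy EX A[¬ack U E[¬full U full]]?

3

Sat(¬ack) = {t0, t2, t3, t4}
Sat(¬full) = {t0, t1, t4}
E[¬full U full]: least fixpoint, start Z0 = Sat(full) = {t2, t3}, add states in Sat(¬full) with some successor in Z. Z1 = {t2, t3, t4}; fixed.
Sat(E[¬full U full]) = {t2, t3, t4}
A[¬ack U E[¬full U full]]: least fixpoint, start Z0 = Sat(E[¬full U full]) = {t2, t3, t4}, add states in Sat(¬ack) with every successor in Z. Already a fixed point.
Sat(A[¬ack U E[¬full U full]]) = {t2, t3, t4}
Sat(EX A[¬ack U E[¬full U full]]) = {s : some successor in {t2, t3, t4}} = {t2, t3, t4}
|Sat(EX A[¬ack U E[¬full U full]])| = |{t2, t3, t4}| = 3.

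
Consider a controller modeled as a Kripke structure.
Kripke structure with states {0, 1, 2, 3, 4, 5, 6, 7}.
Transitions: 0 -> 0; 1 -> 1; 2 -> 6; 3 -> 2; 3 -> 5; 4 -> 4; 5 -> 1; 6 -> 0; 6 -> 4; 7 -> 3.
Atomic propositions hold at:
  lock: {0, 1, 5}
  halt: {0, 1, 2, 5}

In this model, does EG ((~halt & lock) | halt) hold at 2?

No

Sat(~halt) = {3, 4, 6, 7}
Sat(~halt & lock) = ∅
Sat((~halt & lock) | halt) = {0, 1, 2, 5}
EG ((~halt & lock) | halt): greatest fixpoint, start Z0 = {0, 1, 2, 5}, keep only states in Sat with some successor in Z. Z1 = {0, 1, 5}; fixed.
Sat(EG ((~halt & lock) | halt)) = {0, 1, 5}
2 ∉ Sat(EG ((~halt & lock) | halt)) = {0, 1, 5}, so the formula does not hold at 2.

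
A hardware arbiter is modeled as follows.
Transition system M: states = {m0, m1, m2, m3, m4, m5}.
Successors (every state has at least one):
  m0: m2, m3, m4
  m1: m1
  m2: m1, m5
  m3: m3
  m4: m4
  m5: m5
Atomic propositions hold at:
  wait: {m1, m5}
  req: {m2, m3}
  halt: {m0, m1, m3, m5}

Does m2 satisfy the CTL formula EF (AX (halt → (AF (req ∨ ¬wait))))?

No

Sat(¬wait) = {m0, m2, m3, m4}
Sat(req ∨ ¬wait) = {m0, m2, m3, m4}
AF (req ∨ ¬wait): least fixpoint, start Z0 = {m0, m2, m3, m4}, add states with every successor in Z. Already a fixed point.
Sat(AF (req ∨ ¬wait)) = {m0, m2, m3, m4}
Sat(halt → (AF (req ∨ ¬wait))) = {m0, m2, m3, m4}
Sat(AX (halt → (AF (req ∨ ¬wait)))) = {s : every successor in {m0, m2, m3, m4}} = {m0, m3, m4}
EF (AX (halt → (AF (req ∨ ¬wait)))): least fixpoint, start Z0 = {m0, m3, m4}, add states with some successor in Z. Already a fixed point.
Sat(EF (AX (halt → (AF (req ∨ ¬wait))))) = {m0, m3, m4}
m2 ∉ Sat(EF (AX (halt → (AF (req ∨ ¬wait))))) = {m0, m3, m4}, so the formula does not hold at m2.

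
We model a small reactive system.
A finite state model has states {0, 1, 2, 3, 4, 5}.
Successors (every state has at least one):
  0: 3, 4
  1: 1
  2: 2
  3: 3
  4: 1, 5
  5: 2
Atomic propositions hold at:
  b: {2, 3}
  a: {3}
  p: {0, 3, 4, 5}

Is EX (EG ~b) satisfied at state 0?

Yes

Sat(~b) = {0, 1, 4, 5}
EG ~b: greatest fixpoint, start Z0 = {0, 1, 4, 5}, keep only states in Sat with some successor in Z. Z1 = {0, 1, 4}; fixed.
Sat(EG ~b) = {0, 1, 4}
Sat(EX (EG ~b)) = {s : some successor in {0, 1, 4}} = {0, 1, 4}
0 ∈ Sat(EX (EG ~b)) = {0, 1, 4}, so the formula holds at 0.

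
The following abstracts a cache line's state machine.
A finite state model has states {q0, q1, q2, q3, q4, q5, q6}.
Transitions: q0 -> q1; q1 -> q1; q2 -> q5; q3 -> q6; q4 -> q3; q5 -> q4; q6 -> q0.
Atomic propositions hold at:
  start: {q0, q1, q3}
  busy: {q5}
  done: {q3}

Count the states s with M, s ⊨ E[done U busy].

E[done U busy]: least fixpoint, start Z0 = Sat(busy) = {q5}, add states in Sat(done) with some successor in Z. Already a fixed point.
Sat(E[done U busy]) = {q5}
|Sat(E[done U busy])| = |{q5}| = 1.

1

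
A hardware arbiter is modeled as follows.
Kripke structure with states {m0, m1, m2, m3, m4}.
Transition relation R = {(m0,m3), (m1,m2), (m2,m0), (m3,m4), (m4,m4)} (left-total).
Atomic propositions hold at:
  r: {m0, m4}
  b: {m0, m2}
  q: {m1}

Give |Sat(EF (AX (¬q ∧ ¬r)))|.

3

Sat(¬q) = {m0, m2, m3, m4}
Sat(¬r) = {m1, m2, m3}
Sat(¬q ∧ ¬r) = {m2, m3}
Sat(AX (¬q ∧ ¬r)) = {s : every successor in {m2, m3}} = {m0, m1}
EF (AX (¬q ∧ ¬r)): least fixpoint, start Z0 = {m0, m1}, add states with some successor in Z. Z1 = {m0, m1, m2}; fixed.
Sat(EF (AX (¬q ∧ ¬r))) = {m0, m1, m2}
|Sat(EF (AX (¬q ∧ ¬r)))| = |{m0, m1, m2}| = 3.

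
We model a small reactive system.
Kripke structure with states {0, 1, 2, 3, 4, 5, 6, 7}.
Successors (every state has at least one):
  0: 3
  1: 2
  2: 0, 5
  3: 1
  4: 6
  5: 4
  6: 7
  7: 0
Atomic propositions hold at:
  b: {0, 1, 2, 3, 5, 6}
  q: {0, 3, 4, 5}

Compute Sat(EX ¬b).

{5, 6}

Sat(¬b) = {4, 7}
Sat(EX ¬b) = {s : some successor in {4, 7}} = {5, 6}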